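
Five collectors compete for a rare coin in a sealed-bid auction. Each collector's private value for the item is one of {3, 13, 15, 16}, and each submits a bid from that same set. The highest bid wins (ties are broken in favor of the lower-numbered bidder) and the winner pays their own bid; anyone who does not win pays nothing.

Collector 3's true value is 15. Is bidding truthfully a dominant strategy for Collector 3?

No

Consider the case where Collector 1 bids 3, Collector 2 bids 3, Collector 4 bids 3 and Collector 5 bids 3.
Truthful bid 15: wins, pays 15, utility 15 - 15 = 0.
Bid 13 instead: wins, pays 13, utility 15 - 13 = 2.
Since 2 > 0, bidding 13 is strictly better here, so truthful bidding is not dominant.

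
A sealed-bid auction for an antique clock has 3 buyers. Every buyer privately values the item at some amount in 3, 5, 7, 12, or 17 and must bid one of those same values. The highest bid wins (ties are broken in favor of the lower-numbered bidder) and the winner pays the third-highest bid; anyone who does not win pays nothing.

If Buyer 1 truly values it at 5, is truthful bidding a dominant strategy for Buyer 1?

No

Consider the case where Buyer 2 bids 3 and Buyer 3 bids 7.
Truthful bid 5: loses, pays 0, utility 0.
Bid 7 instead: wins, pays 3, utility 5 - 3 = 2.
Since 2 > 0, bidding 7 is strictly better here, so truthful bidding is not dominant.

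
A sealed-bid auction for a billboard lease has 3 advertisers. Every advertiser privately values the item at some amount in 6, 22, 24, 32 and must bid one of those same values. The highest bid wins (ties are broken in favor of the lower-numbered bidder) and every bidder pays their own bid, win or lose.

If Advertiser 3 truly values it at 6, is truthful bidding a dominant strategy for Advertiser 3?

Yes

Check each profile of the others' bids and compare truth against every alternative bid.
Others bid (6, 24): truth gives -6, best alternative gives -22.
Others bid (6, 32): truth gives -6, best alternative gives -22.
Others bid (22, 24): truth gives -6, best alternative gives -22.
Others bid (22, 32): truth gives -6, best alternative gives -22.
Others bid (24, 6): truth gives -6, best alternative gives -22.
Others bid (24, 22): truth gives -6, best alternative gives -22.
(Remaining 10 profiles checked similarly; truth is weakly best in each.)
In every case the truthful bid is at least as good as any alternative, so it is a dominant strategy.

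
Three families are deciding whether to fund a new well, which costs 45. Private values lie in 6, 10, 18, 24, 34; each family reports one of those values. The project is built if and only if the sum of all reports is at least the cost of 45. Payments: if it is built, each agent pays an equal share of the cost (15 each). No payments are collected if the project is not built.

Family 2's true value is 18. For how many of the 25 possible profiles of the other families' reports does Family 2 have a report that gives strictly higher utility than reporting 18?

Others report (6, 6): truth gives 0; report 34 gives 3 > 0. Violating.
Others report (6, 10): truth gives 0; report 34 gives 3 > 0. Violating.
Others report (6, 18): truth gives 0; report 24 gives 3 > 0. Violating.
Others report (10, 6): truth gives 0; report 34 gives 3 > 0. Violating.
Others report (6, 24): truth gives 3; no alternative beats it.
Others report (6, 34): truth gives 3; no alternative beats it.
(Checking all 25 profiles: 6 have a profitable deviation, 19 do not.)

6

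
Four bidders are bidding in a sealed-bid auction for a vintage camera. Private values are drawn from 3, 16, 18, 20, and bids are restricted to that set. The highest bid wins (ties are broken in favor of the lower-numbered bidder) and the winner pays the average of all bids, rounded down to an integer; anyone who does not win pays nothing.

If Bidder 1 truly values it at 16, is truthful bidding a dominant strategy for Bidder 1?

No

Consider the case where Bidder 2 bids 3, Bidder 3 bids 3 and Bidder 4 bids 3.
Truthful bid 16: wins, pays 6, utility 16 - 6 = 10.
Bid 3 instead: wins, pays 3, utility 16 - 3 = 13.
Since 13 > 10, bidding 3 is strictly better here, so truthful bidding is not dominant.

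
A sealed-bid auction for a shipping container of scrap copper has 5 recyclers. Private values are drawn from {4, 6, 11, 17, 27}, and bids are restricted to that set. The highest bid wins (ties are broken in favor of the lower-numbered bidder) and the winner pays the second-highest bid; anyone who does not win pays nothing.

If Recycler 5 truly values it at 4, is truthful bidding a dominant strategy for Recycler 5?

Yes

Check each profile of the others' bids and compare truth against every alternative bid.
Others bid (4, 4, 4, 4): truth gives 0, best alternative gives 0.
Others bid (4, 4, 4, 6): truth gives 0, best alternative gives 0.
Others bid (4, 4, 4, 11): truth gives 0, best alternative gives 0.
Others bid (4, 4, 4, 17): truth gives 0, best alternative gives 0.
Others bid (4, 4, 4, 27): truth gives 0, best alternative gives 0.
Others bid (4, 4, 6, 4): truth gives 0, best alternative gives 0.
(Remaining 619 profiles checked similarly; truth is weakly best in each.)
In every case the truthful bid is at least as good as any alternative, so it is a dominant strategy.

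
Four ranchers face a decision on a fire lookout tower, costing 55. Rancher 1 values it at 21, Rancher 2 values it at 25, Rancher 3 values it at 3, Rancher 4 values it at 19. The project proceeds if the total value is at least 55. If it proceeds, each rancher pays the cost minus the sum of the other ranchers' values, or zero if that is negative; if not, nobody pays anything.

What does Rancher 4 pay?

Total value 68 ≥ cost 55, so the project is built.
The other ranchers' values sum to 49.
Cost minus that sum is 55 - 49 = 6.

6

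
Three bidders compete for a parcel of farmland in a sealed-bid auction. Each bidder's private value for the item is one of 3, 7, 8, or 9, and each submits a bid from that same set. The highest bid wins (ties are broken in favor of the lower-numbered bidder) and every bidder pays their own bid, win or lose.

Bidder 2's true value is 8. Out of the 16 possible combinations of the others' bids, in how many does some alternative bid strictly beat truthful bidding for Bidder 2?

12

Others bid (3, 3): truth gives 0; bid 7 gives 1 > 0. Violating.
Others bid (3, 7): truth gives 0; bid 7 gives 1 > 0. Violating.
Others bid (3, 9): truth gives -8; bid 9 gives -1 > -8. Violating.
Others bid (7, 9): truth gives -8; bid 9 gives -1 > -8. Violating.
Others bid (3, 8): truth gives 0; no alternative beats it.
Others bid (7, 3): truth gives 0; no alternative beats it.
(Checking all 16 profiles: 12 have a profitable deviation, 4 do not.)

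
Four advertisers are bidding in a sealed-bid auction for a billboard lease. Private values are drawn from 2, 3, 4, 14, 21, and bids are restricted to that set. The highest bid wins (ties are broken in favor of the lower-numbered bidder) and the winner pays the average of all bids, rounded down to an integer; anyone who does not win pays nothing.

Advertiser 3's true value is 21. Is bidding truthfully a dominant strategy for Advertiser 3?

No

Consider the case where Advertiser 1 bids 2, Advertiser 2 bids 2 and Advertiser 4 bids 2.
Truthful bid 21: wins, pays 6, utility 21 - 6 = 15.
Bid 3 instead: wins, pays 2, utility 21 - 2 = 19.
Since 19 > 15, bidding 3 is strictly better here, so truthful bidding is not dominant.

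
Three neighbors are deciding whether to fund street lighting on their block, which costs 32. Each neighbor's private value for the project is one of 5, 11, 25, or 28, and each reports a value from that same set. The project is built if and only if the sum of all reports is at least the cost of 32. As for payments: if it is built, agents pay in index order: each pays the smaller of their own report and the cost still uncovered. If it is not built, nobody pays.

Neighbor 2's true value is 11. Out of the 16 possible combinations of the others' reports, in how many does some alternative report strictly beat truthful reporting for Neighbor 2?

8

Others report (5, 25): truth gives 0; report 5 gives 6 > 0. Violating.
Others report (5, 28): truth gives 0; report 5 gives 6 > 0. Violating.
Others report (11, 25): truth gives 0; report 5 gives 6 > 0. Violating.
Others report (11, 28): truth gives 0; report 5 gives 6 > 0. Violating.
Others report (5, 5): truth gives 0; no alternative beats it.
Others report (5, 11): truth gives 0; no alternative beats it.
(Checking all 16 profiles: 8 have a profitable deviation, 8 do not.)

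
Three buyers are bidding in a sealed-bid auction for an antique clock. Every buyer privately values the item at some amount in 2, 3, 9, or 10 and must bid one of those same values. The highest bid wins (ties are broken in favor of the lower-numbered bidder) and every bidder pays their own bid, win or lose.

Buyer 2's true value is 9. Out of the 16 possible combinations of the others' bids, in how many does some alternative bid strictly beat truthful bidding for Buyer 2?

12

Others bid (2, 2): truth gives 0; bid 3 gives 6 > 0. Violating.
Others bid (2, 3): truth gives 0; bid 3 gives 6 > 0. Violating.
Others bid (2, 10): truth gives -9; bid 10 gives -1 > -9. Violating.
Others bid (3, 10): truth gives -9; bid 10 gives -1 > -9. Violating.
Others bid (2, 9): truth gives 0; no alternative beats it.
Others bid (3, 2): truth gives 0; no alternative beats it.
(Checking all 16 profiles: 12 have a profitable deviation, 4 do not.)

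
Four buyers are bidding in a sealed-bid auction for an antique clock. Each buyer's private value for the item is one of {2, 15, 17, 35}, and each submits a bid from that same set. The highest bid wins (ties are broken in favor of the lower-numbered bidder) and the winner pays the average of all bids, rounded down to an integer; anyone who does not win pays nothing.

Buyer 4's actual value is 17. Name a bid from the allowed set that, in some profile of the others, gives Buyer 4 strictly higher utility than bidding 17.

Suppose Buyer 1 bids 2, Buyer 2 bids 2 and Buyer 3 bids 17.
Bid 17: loses, pays 0, utility 0.
Bid 35: wins, pays 14, utility 17 - 14 = 3.
So bidding 35 beats truth here (3 > 0).

35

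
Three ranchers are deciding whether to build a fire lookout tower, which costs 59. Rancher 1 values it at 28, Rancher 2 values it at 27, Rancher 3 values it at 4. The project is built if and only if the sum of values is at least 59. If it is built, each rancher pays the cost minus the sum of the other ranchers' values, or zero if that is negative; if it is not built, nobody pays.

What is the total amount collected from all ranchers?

59

Total value 59 ≥ cost 59, so it is built.
Rancher 1: others sum to 31; max(0, 59 - 31) = 28.
Rancher 2: others sum to 32; max(0, 59 - 32) = 27.
Rancher 3: others sum to 55; max(0, 59 - 55) = 4.
Total collected = 28 + 27 + 4 = 59.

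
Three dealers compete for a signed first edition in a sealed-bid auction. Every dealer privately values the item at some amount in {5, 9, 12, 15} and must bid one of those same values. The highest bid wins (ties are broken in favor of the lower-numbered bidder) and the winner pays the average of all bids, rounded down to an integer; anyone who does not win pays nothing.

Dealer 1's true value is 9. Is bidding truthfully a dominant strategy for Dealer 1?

Consider the case where Dealer 2 bids 5 and Dealer 3 bids 5.
Truthful bid 9: wins, pays 6, utility 9 - 6 = 3.
Bid 5 instead: wins, pays 5, utility 9 - 5 = 4.
Since 4 > 3, bidding 5 is strictly better here, so truthful bidding is not dominant.

No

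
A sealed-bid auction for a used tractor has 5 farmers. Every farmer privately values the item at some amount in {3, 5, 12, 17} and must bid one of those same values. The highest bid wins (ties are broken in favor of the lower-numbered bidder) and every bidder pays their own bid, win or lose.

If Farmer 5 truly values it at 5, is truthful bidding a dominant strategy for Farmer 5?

No

Consider the case where Farmer 1 bids 3, Farmer 2 bids 3, Farmer 3 bids 3 and Farmer 4 bids 5.
Truthful bid 5: loses but pays 5, utility -5.
Bid 3 instead: loses but pays 3, utility -3.
Since -3 > -5, bidding 3 is strictly better here, so truthful bidding is not dominant.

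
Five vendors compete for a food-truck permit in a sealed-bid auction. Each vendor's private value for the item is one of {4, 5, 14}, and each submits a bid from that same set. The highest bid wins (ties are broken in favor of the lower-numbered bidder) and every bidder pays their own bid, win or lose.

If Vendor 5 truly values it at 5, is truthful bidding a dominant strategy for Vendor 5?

Consider the case where Vendor 1 bids 4, Vendor 2 bids 4, Vendor 3 bids 4 and Vendor 4 bids 5.
Truthful bid 5: loses but pays 5, utility -5.
Bid 4 instead: loses but pays 4, utility -4.
Since -4 > -5, bidding 4 is strictly better here, so truthful bidding is not dominant.

No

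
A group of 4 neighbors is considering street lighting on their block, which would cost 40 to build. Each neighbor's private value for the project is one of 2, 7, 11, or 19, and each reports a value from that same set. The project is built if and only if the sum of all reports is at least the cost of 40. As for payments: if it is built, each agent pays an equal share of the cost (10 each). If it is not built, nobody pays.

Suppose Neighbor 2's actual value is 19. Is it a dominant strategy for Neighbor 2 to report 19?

Check each profile of the others' reports and compare truth against every alternative report.
Others report (2, 2, 19): truth gives 9, best alternative gives 0.
Others report (2, 7, 19): truth gives 9, best alternative gives 0.
Others report (2, 11, 11): truth gives 9, best alternative gives 0.
Others report (2, 19, 2): truth gives 9, best alternative gives 0.
Others report (2, 19, 7): truth gives 9, best alternative gives 0.
Others report (7, 2, 19): truth gives 9, best alternative gives 0.
(Remaining 58 profiles checked similarly; truth is weakly best in each.)
In every case the truthful report is at least as good as any alternative, so it is a dominant strategy.

Yes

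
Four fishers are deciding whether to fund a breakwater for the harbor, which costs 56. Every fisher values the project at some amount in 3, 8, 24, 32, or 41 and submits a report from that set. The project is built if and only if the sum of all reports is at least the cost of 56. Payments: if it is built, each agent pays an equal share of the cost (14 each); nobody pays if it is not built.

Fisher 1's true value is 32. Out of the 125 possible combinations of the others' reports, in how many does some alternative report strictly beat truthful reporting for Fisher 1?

3

Others report (3, 8, 8): truth gives 0; report 41 gives 18 > 0. Violating.
Others report (8, 3, 8): truth gives 0; report 41 gives 18 > 0. Violating.
Others report (8, 8, 3): truth gives 0; report 41 gives 18 > 0. Violating.
Others report (3, 3, 3): truth gives 0; no alternative beats it.
Others report (3, 3, 8): truth gives 0; no alternative beats it.
(Checking all 125 profiles: 3 have a profitable deviation, 122 do not.)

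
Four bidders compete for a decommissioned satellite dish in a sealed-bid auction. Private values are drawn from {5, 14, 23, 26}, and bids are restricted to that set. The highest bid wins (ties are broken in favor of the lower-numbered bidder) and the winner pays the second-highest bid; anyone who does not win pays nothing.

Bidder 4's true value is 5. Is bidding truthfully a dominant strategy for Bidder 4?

Yes

Check each profile of the others' bids and compare truth against every alternative bid.
Others bid (5, 5, 5): truth gives 0, best alternative gives 0.
Others bid (5, 5, 14): truth gives 0, best alternative gives 0.
Others bid (5, 5, 23): truth gives 0, best alternative gives 0.
Others bid (5, 5, 26): truth gives 0, best alternative gives 0.
Others bid (5, 14, 5): truth gives 0, best alternative gives 0.
Others bid (5, 14, 14): truth gives 0, best alternative gives 0.
(Remaining 58 profiles checked similarly; truth is weakly best in each.)
In every case the truthful bid is at least as good as any alternative, so it is a dominant strategy.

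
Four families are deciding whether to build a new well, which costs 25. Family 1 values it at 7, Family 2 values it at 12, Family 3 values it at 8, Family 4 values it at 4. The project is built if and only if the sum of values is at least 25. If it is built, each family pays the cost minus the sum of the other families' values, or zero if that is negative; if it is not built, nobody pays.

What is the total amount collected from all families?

9

Total value 31 ≥ cost 25, so it is built.
Family 1: others sum to 24; max(0, 25 - 24) = 1.
Family 2: others sum to 19; max(0, 25 - 19) = 6.
Family 3: others sum to 23; max(0, 25 - 23) = 2.
Family 4: others sum to 27; max(0, 25 - 27) = 0.
Total collected = 1 + 6 + 2 + 0 = 9.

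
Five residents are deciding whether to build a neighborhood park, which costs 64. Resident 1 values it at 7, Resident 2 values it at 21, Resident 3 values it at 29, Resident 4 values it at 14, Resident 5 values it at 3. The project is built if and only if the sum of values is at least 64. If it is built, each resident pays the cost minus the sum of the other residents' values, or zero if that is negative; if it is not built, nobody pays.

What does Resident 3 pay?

Total value 74 ≥ cost 64, so the project is built.
The other residents' values sum to 45.
Cost minus that sum is 64 - 45 = 19.

19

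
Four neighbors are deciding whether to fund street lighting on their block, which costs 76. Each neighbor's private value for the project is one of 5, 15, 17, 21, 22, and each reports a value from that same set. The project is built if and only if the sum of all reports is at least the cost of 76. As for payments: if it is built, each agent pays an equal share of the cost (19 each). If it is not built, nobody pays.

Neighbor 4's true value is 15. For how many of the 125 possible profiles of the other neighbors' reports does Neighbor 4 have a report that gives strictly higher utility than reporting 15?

Others report (17, 22, 22): truth gives -4; report 5 gives 0 > -4. Violating.
Others report (21, 21, 21): truth gives -4; report 5 gives 0 > -4. Violating.
Others report (21, 21, 22): truth gives -4; report 5 gives 0 > -4. Violating.
Others report (21, 22, 21): truth gives -4; report 5 gives 0 > -4. Violating.
Others report (5, 5, 5): truth gives 0; no alternative beats it.
Others report (5, 5, 15): truth gives 0; no alternative beats it.
(Checking all 125 profiles: 11 have a profitable deviation, 114 do not.)

11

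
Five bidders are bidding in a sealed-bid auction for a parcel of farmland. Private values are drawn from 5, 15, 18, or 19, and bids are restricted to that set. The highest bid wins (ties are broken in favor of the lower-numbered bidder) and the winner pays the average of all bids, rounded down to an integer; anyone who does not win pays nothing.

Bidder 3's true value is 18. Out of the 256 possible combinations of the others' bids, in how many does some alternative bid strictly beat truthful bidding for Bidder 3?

102

Others bid (5, 5, 5, 19): truth gives 0; bid 19 gives 8 > 0. Violating.
Others bid (5, 5, 15, 19): truth gives 0; bid 19 gives 6 > 0. Violating.
Others bid (5, 5, 18, 19): truth gives 0; bid 19 gives 5 > 0. Violating.
Others bid (5, 5, 19, 5): truth gives 0; bid 19 gives 8 > 0. Violating.
Others bid (5, 5, 5, 5): truth gives 11; no alternative beats it.
Others bid (5, 5, 5, 15): truth gives 9; no alternative beats it.
(Checking all 256 profiles: 102 have a profitable deviation, 154 do not.)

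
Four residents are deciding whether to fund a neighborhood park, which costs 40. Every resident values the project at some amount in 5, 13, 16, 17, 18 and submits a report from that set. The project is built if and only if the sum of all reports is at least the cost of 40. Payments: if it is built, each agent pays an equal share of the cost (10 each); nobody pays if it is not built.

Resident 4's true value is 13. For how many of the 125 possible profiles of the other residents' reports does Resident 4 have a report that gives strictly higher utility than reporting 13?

Others report (5, 5, 13): truth gives 0; report 17 gives 3 > 0. Violating.
Others report (5, 5, 16): truth gives 0; report 16 gives 3 > 0. Violating.
Others report (5, 13, 5): truth gives 0; report 17 gives 3 > 0. Violating.
Others report (5, 16, 5): truth gives 0; report 16 gives 3 > 0. Violating.
Others report (5, 5, 5): truth gives 0; no alternative beats it.
Others report (5, 5, 17): truth gives 3; no alternative beats it.
(Checking all 125 profiles: 6 have a profitable deviation, 119 do not.)

6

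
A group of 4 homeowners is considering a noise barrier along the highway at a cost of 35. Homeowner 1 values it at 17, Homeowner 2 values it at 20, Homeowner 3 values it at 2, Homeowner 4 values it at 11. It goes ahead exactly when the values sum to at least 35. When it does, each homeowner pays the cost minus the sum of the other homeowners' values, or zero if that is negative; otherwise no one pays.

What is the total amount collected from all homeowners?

Total value 50 ≥ cost 35, so it is built.
Homeowner 1: others sum to 33; max(0, 35 - 33) = 2.
Homeowner 2: others sum to 30; max(0, 35 - 30) = 5.
Homeowner 3: others sum to 48; max(0, 35 - 48) = 0.
Homeowner 4: others sum to 39; max(0, 35 - 39) = 0.
Total collected = 2 + 5 + 0 + 0 = 7.

7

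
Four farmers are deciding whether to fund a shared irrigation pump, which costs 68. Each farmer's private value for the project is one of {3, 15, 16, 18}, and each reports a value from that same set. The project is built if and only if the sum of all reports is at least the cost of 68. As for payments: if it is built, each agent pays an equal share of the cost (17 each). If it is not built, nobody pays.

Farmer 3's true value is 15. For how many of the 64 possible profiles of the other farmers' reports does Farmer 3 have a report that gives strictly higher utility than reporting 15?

1

Others report (18, 18, 18): truth gives -2; report 3 gives 0 > -2. Violating.
Others report (3, 3, 3): truth gives 0; no alternative beats it.
Others report (3, 3, 15): truth gives 0; no alternative beats it.
(Checking all 64 profiles: 1 has a profitable deviation, 63 do not.)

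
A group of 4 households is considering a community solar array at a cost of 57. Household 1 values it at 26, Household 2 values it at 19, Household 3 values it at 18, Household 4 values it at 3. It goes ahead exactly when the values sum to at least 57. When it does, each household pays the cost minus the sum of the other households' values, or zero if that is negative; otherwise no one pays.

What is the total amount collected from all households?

Total value 66 ≥ cost 57, so it is built.
Household 1: others sum to 40; max(0, 57 - 40) = 17.
Household 2: others sum to 47; max(0, 57 - 47) = 10.
Household 3: others sum to 48; max(0, 57 - 48) = 9.
Household 4: others sum to 63; max(0, 57 - 63) = 0.
Total collected = 17 + 10 + 9 + 0 = 36.

36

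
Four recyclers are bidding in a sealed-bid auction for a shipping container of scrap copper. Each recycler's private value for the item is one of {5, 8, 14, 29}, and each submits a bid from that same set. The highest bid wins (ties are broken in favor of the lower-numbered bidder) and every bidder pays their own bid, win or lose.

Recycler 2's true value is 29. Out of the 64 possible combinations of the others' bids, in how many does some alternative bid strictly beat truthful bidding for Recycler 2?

Others bid (5, 5, 5): truth gives 0; bid 8 gives 21 > 0. Violating.
Others bid (5, 5, 8): truth gives 0; bid 8 gives 21 > 0. Violating.
Others bid (5, 5, 14): truth gives 0; bid 14 gives 15 > 0. Violating.
Others bid (5, 8, 5): truth gives 0; bid 8 gives 21 > 0. Violating.
Others bid (5, 5, 29): truth gives 0; no alternative beats it.
Others bid (5, 8, 29): truth gives 0; no alternative beats it.
(Checking all 64 profiles: 34 have a profitable deviation, 30 do not.)

34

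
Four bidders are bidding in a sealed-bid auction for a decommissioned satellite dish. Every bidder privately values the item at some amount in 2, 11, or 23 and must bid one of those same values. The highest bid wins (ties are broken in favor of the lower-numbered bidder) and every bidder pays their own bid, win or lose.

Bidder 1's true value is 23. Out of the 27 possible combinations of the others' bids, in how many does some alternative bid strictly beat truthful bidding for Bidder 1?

8

Others bid (2, 2, 2): truth gives 0; bid 2 gives 21 > 0. Violating.
Others bid (2, 2, 11): truth gives 0; bid 11 gives 12 > 0. Violating.
Others bid (2, 11, 2): truth gives 0; bid 11 gives 12 > 0. Violating.
Others bid (2, 11, 11): truth gives 0; bid 11 gives 12 > 0. Violating.
Others bid (2, 2, 23): truth gives 0; no alternative beats it.
Others bid (2, 11, 23): truth gives 0; no alternative beats it.
(Checking all 27 profiles: 8 have a profitable deviation, 19 do not.)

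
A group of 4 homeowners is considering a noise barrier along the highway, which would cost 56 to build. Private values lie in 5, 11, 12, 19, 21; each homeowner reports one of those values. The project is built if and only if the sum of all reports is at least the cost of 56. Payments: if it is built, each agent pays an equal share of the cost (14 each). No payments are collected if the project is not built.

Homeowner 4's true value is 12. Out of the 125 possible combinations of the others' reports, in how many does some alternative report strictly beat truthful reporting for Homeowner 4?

24

Others report (5, 19, 21): truth gives -2; report 5 gives 0 > -2. Violating.
Others report (5, 21, 19): truth gives -2; report 5 gives 0 > -2. Violating.
Others report (5, 21, 21): truth gives -2; report 5 gives 0 > -2. Violating.
Others report (11, 12, 21): truth gives -2; report 5 gives 0 > -2. Violating.
Others report (5, 5, 5): truth gives 0; no alternative beats it.
Others report (5, 5, 11): truth gives 0; no alternative beats it.
(Checking all 125 profiles: 24 have a profitable deviation, 101 do not.)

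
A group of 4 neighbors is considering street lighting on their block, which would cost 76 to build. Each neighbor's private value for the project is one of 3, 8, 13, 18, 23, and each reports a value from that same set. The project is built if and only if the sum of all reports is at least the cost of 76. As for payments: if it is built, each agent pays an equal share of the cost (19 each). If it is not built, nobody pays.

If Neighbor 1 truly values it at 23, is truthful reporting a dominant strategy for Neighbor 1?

Check each profile of the others' reports and compare truth against every alternative report.
Others report (8, 23, 23): truth gives 4, best alternative gives 0.
Others report (13, 18, 23): truth gives 4, best alternative gives 0.
Others report (13, 23, 18): truth gives 4, best alternative gives 0.
Others report (18, 13, 23): truth gives 4, best alternative gives 0.
Others report (18, 18, 18): truth gives 4, best alternative gives 0.
Others report (18, 23, 13): truth gives 4, best alternative gives 0.
(Remaining 119 profiles checked similarly; truth is weakly best in each.)
In every case the truthful report is at least as good as any alternative, so it is a dominant strategy.

Yes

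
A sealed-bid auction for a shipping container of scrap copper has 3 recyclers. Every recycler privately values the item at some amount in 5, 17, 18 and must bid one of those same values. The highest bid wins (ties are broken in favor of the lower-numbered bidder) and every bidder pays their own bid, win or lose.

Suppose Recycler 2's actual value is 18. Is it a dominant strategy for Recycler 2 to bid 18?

No

Consider the case where Recycler 1 bids 5 and Recycler 3 bids 5.
Truthful bid 18: wins, pays 18, utility 18 - 18 = 0.
Bid 17 instead: wins, pays 17, utility 18 - 17 = 1.
Since 1 > 0, bidding 17 is strictly better here, so truthful bidding is not dominant.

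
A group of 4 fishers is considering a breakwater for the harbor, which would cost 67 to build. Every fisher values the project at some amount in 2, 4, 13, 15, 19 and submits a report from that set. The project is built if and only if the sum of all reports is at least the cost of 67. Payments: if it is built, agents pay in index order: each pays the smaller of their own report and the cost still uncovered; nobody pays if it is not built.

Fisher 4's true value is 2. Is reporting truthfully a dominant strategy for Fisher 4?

Yes

Check each profile of the others' reports and compare truth against every alternative report.
Others report (2, 2, 2): truth gives 0, best alternative gives 0.
Others report (2, 2, 4): truth gives 0, best alternative gives 0.
Others report (2, 2, 13): truth gives 0, best alternative gives 0.
Others report (2, 2, 15): truth gives 0, best alternative gives 0.
Others report (2, 2, 19): truth gives 0, best alternative gives 0.
Others report (2, 4, 2): truth gives 0, best alternative gives 0.
(Remaining 119 profiles checked similarly; truth is weakly best in each.)
In every case the truthful report is at least as good as any alternative, so it is a dominant strategy.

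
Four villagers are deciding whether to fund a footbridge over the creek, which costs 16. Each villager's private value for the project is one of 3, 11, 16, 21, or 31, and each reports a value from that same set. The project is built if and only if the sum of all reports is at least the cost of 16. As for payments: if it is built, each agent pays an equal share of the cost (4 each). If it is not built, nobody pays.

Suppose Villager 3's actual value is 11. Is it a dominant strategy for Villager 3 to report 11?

Yes

Check each profile of the others' reports and compare truth against every alternative report.
Others report (3, 3, 3): truth gives 7, best alternative gives 7.
Others report (3, 3, 11): truth gives 7, best alternative gives 7.
Others report (3, 3, 16): truth gives 7, best alternative gives 7.
Others report (3, 3, 21): truth gives 7, best alternative gives 7.
Others report (3, 3, 31): truth gives 7, best alternative gives 7.
Others report (3, 11, 3): truth gives 7, best alternative gives 7.
(Remaining 119 profiles checked similarly; truth is weakly best in each.)
In every case the truthful report is at least as good as any alternative, so it is a dominant strategy.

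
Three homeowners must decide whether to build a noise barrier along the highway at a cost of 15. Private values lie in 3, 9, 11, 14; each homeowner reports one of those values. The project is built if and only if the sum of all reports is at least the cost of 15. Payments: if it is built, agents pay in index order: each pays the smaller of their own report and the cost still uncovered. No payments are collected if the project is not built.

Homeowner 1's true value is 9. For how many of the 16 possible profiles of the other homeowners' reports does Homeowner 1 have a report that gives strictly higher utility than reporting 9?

Others report (3, 9): truth gives 0; report 3 gives 6 > 0. Violating.
Others report (3, 11): truth gives 0; report 3 gives 6 > 0. Violating.
Others report (3, 14): truth gives 0; report 3 gives 6 > 0. Violating.
Others report (9, 3): truth gives 0; report 3 gives 6 > 0. Violating.
Others report (3, 3): truth gives 0; no alternative beats it.
(Checking all 16 profiles: 15 have a profitable deviation, 1 does not.)

15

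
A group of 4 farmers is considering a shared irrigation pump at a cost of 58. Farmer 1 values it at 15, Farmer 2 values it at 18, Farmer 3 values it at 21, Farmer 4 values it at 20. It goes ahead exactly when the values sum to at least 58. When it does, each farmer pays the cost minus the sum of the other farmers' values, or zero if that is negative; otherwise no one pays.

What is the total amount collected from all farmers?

Total value 74 ≥ cost 58, so it is built.
Farmer 1: others sum to 59; max(0, 58 - 59) = 0.
Farmer 2: others sum to 56; max(0, 58 - 56) = 2.
Farmer 3: others sum to 53; max(0, 58 - 53) = 5.
Farmer 4: others sum to 54; max(0, 58 - 54) = 4.
Total collected = 0 + 2 + 5 + 4 = 11.

11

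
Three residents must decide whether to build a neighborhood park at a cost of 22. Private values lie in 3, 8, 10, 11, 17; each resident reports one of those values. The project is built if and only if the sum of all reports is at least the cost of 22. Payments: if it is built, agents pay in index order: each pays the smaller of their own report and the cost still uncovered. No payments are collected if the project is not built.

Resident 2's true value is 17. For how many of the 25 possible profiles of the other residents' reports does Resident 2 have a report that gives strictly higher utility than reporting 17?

Others report (3, 8): truth gives 0; report 11 gives 6 > 0. Violating.
Others report (3, 10): truth gives 0; report 10 gives 7 > 0. Violating.
Others report (3, 11): truth gives 0; report 8 gives 9 > 0. Violating.
Others report (3, 17): truth gives 0; report 3 gives 14 > 0. Violating.
Others report (3, 3): truth gives 0; no alternative beats it.
(Checking all 25 profiles: 24 have a profitable deviation, 1 does not.)

24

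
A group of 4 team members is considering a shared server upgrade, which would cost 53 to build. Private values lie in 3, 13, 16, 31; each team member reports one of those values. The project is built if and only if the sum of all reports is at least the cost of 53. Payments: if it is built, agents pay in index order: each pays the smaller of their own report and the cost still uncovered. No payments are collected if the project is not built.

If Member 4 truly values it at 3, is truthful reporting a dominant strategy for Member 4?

Yes

Check each profile of the others' reports and compare truth against every alternative report.
Others report (13, 13, 16): truth gives 0, best alternative gives -8.
Others report (13, 16, 13): truth gives 0, best alternative gives -8.
Others report (16, 13, 13): truth gives 0, best alternative gives -8.
Others report (13, 16, 16): truth gives 0, best alternative gives -5.
Others report (16, 13, 16): truth gives 0, best alternative gives -5.
Others report (16, 16, 13): truth gives 0, best alternative gives -5.
(Remaining 58 profiles checked similarly; truth is weakly best in each.)
In every case the truthful report is at least as good as any alternative, so it is a dominant strategy.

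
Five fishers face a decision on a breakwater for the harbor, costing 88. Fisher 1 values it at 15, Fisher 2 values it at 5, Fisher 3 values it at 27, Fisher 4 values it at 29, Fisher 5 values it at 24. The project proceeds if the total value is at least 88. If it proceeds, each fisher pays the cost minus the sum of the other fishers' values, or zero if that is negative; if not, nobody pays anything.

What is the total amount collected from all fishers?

47

Total value 100 ≥ cost 88, so it is built.
Fisher 1: others sum to 85; max(0, 88 - 85) = 3.
Fisher 2: others sum to 95; max(0, 88 - 95) = 0.
Fisher 3: others sum to 73; max(0, 88 - 73) = 15.
Fisher 4: others sum to 71; max(0, 88 - 71) = 17.
Fisher 5: others sum to 76; max(0, 88 - 76) = 12.
Total collected = 3 + 0 + 15 + 17 + 12 = 47.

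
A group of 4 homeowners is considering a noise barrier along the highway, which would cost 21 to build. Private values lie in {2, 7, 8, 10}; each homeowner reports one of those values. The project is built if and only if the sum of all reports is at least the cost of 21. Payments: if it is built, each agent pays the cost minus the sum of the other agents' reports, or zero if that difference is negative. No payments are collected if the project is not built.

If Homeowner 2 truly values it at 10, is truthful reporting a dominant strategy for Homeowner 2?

Check each profile of the others' reports and compare truth against every alternative report.
Others report (2, 2, 8): truth gives 1, best alternative gives 0.
Others report (2, 8, 2): truth gives 1, best alternative gives 0.
Others report (8, 2, 2): truth gives 1, best alternative gives 0.
Others report (2, 10, 10): truth gives 10, best alternative gives 10.
Others report (7, 7, 7): truth gives 10, best alternative gives 10.
Others report (7, 7, 8): truth gives 10, best alternative gives 10.
(Remaining 58 profiles checked similarly; truth is weakly best in each.)
In every case the truthful report is at least as good as any alternative, so it is a dominant strategy.

Yes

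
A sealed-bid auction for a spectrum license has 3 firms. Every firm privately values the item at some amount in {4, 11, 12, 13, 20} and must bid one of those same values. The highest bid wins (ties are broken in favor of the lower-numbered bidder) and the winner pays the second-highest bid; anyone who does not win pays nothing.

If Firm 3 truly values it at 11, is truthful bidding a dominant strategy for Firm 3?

Yes

Check each profile of the others' bids and compare truth against every alternative bid.
Others bid (4, 4): truth gives 7, best alternative gives 7.
Others bid (4, 11): truth gives 0, best alternative gives 0.
Others bid (4, 12): truth gives 0, best alternative gives 0.
Others bid (4, 13): truth gives 0, best alternative gives 0.
Others bid (4, 20): truth gives 0, best alternative gives 0.
Others bid (11, 4): truth gives 0, best alternative gives 0.
(Remaining 19 profiles checked similarly; truth is weakly best in each.)
In every case the truthful bid is at least as good as any alternative, so it is a dominant strategy.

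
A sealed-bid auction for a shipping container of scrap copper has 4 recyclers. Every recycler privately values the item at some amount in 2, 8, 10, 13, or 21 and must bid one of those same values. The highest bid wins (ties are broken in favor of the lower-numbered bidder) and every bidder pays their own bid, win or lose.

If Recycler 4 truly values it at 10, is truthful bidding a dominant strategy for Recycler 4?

No

Consider the case where Recycler 1 bids 2, Recycler 2 bids 2 and Recycler 3 bids 2.
Truthful bid 10: wins, pays 10, utility 10 - 10 = 0.
Bid 8 instead: wins, pays 8, utility 10 - 8 = 2.
Since 2 > 0, bidding 8 is strictly better here, so truthful bidding is not dominant.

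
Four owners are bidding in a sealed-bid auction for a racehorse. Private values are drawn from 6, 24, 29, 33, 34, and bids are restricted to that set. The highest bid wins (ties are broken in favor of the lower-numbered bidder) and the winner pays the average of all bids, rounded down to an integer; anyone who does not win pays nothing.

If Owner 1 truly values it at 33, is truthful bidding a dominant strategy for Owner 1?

No

Consider the case where Owner 2 bids 6, Owner 3 bids 6 and Owner 4 bids 6.
Truthful bid 33: wins, pays 12, utility 33 - 12 = 21.
Bid 6 instead: wins, pays 6, utility 33 - 6 = 27.
Since 27 > 21, bidding 6 is strictly better here, so truthful bidding is not dominant.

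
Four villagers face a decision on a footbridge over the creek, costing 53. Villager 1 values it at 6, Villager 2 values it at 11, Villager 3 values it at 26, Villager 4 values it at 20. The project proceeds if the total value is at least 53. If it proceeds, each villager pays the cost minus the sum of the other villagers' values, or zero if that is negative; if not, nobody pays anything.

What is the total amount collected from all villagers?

27

Total value 63 ≥ cost 53, so it is built.
Villager 1: others sum to 57; max(0, 53 - 57) = 0.
Villager 2: others sum to 52; max(0, 53 - 52) = 1.
Villager 3: others sum to 37; max(0, 53 - 37) = 16.
Villager 4: others sum to 43; max(0, 53 - 43) = 10.
Total collected = 0 + 1 + 16 + 10 = 27.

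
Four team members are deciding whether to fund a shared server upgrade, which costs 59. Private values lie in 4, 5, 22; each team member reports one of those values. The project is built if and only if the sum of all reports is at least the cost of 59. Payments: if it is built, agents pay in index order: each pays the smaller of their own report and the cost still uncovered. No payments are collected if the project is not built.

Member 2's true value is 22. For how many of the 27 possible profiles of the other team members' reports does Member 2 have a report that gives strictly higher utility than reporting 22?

Others report (22, 22, 22): truth gives 0; report 4 gives 18 > 0. Violating.
Others report (4, 4, 4): truth gives 0; no alternative beats it.
Others report (4, 4, 5): truth gives 0; no alternative beats it.
(Checking all 27 profiles: 1 has a profitable deviation, 26 do not.)

1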